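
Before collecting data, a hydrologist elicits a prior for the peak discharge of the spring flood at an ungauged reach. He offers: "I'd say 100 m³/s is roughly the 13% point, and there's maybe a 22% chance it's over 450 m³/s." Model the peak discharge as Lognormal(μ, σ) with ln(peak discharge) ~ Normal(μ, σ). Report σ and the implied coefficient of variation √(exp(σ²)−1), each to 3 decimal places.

σ ≈ 0.792, CV ≈ 0.934

If T ~ Lognormal(μ,σ) then ln T ~ Normal(μ,σ), so the p-quantile of ln T is μ + z_p·σ.
ln(100) = 4.605 and ln(450) = 6.109; z_{0.13} = -1.126, z_{0.78} = 0.7722.
σ = (6.109 − 4.605)/(0.7722 − (-1.126)) = 0.792.
μ = 4.605 − (-1.126)·0.792 = 5.498.
CV = √(exp(σ²)−1) = √(exp(0.6276)−1) = 0.934.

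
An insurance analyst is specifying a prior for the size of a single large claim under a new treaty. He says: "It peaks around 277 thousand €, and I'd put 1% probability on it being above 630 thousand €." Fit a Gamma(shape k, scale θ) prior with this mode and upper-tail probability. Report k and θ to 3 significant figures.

Gamma(k,θ) with k>1 has mode (k−1)θ, so θ = 277/(k−1).
Need P(X < 630) = 0.99 with θ tied to k this way. Start at k = 2, θ = 277: P(X<630) ≈ 0.663.
Too low — raise k to concentrate. Iterating converges to k ≈ 8.09.
Then θ = 277/(8.09−1) ≈ 39.1.

k ≈ 8.09, θ ≈ 39.1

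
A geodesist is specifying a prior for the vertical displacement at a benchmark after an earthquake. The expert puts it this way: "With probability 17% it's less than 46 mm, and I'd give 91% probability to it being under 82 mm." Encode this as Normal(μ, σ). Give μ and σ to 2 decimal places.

μ = 60.97, σ = 15.69

The p-quantile of Normal(μ,σ) is μ + z_p·σ, with z_{0.17} = -0.9542 and z_{0.91} = 1.341.
Eliminate σ: μ = (z₂·x₁ − z₁·x₂)/(z₂ − z₁) = (1.341·46 − (-0.9542)·82)/2.295 = 60.97.
Then σ = (x₂ − x₁)/(z₂ − z₁) = (82 − 46)/2.295 = 15.69.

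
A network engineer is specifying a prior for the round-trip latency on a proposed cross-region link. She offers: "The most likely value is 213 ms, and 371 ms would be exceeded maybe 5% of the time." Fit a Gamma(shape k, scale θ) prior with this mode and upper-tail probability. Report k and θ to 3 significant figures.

Gamma(k,θ) with k>1 has mode (k−1)θ, so θ = 213/(k−1).
Need P(X < 371) = 0.95 with θ tied to k this way. Start at k = 2, θ = 213: P(X<371) ≈ 0.520.
Too low — raise k to concentrate. Iterating converges to k ≈ 10.1.
Then θ = 213/(10.1−1) ≈ 23.5.

k ≈ 10.1, θ ≈ 23.5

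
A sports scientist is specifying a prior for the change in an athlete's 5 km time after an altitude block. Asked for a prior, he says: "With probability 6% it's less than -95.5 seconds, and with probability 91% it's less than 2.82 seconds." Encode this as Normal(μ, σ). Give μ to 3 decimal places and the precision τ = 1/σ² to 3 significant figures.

For Normal(μ,σ), the p-quantile is μ + z_p·σ. Here z_{0.06} = -1.555, z_{0.91} = 1.341.
So -95.5 = μ − 1.555σ and 2.82 = μ + 1.341σ.
Subtracting: σ = (2.82 − -95.5)/(1.341 − (-1.555)) = 33.956.
Then μ = -95.5 − (-1.555)·33.956 = -42.706.
Precision τ = 1/σ² = 1/33.96² = 0.000867.

μ = -42.706, τ = 0.000867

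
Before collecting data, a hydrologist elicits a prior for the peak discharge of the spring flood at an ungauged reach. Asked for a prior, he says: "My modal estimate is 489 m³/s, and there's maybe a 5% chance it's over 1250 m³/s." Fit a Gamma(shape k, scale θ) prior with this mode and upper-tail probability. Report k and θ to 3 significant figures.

k ≈ 4.07, θ ≈ 159

Gamma(k,θ) with k>1 has mode (k−1)θ, so θ = 489/(k−1).
Need P(X < 1250) = 0.95 with θ tied to k this way. Start at k = 2, θ = 489: P(X<1250) ≈ 0.724.
Too low — raise k to concentrate. Iterating converges to k ≈ 4.07.
Then θ = 489/(4.07−1) ≈ 159.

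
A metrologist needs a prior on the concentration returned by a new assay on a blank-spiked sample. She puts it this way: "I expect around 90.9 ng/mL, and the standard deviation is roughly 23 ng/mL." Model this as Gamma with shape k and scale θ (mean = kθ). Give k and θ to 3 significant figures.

k ≈ 15.6, θ ≈ 5.82

For Gamma(k, scale θ): mean = kθ, variance = kθ², so CV = 1/√k.
CV = SD/mean = 23/90.9 = 0.253, hence k = 1/CV² = 15.6.
Then θ = mean/k = 90.9/15.6 = 5.82.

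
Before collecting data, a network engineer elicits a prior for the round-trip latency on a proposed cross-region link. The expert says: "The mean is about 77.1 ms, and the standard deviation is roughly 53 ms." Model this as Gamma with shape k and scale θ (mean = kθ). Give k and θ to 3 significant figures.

For Gamma(k, scale θ): mean = kθ, variance = kθ², so CV = 1/√k.
CV = SD/mean = 53/77.1 = 0.6874, hence k = 1/CV² = 2.12.
Then θ = mean/k = 77.1/2.12 = 36.4.

k ≈ 2.12, θ ≈ 36.4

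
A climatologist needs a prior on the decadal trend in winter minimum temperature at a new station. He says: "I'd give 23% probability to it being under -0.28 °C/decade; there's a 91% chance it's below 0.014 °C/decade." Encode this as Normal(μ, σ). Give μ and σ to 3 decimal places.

For Normal(μ,σ), the p-quantile is μ + z_p·σ. Here z_{0.23} = -0.7388, z_{0.91} = 1.341.
So -0.28 = μ − 0.7388σ and 0.014 = μ + 1.341σ.
Subtracting: σ = (0.014 − -0.28)/(1.341 − (-0.7388)) = 0.141.
Then μ = -0.28 − (-0.7388)·0.141 = -0.176.

μ = -0.176, σ = 0.141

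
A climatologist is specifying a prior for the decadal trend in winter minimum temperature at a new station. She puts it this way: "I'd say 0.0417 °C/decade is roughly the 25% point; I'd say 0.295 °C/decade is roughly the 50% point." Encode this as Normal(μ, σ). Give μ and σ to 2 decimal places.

μ = 0.29, σ = 0.38

The p-quantile of Normal(μ,σ) is μ + z_p·σ, with z_{0.25} = -0.6745 and z_{0.5} = 0.
Eliminate σ: μ = (z₂·x₁ − z₁·x₂)/(z₂ − z₁) = (0·0.0417 − (-0.6745)·0.295)/0.6745 = 0.29.
Then σ = (x₂ − x₁)/(z₂ − z₁) = (0.295 − 0.0417)/0.6745 = 0.38.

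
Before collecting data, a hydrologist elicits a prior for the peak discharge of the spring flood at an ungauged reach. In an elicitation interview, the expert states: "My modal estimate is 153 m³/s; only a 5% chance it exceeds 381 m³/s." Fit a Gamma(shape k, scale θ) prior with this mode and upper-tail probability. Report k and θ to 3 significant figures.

k ≈ 4.26, θ ≈ 46.9

Gamma(k,θ) with k>1 has mode (k−1)θ, so θ = 153/(k−1).
Need P(X < 381) = 0.95 with θ tied to k this way. Start at k = 2, θ = 153: P(X<381) ≈ 0.711.
Too low — raise k to concentrate. Iterating converges to k ≈ 4.26.
Then θ = 153/(4.26−1) ≈ 46.9.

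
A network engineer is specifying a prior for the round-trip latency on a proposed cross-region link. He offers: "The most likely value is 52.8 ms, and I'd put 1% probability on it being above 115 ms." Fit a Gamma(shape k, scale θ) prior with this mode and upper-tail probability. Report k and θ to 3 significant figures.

Gamma(k,θ) with k>1 has mode (k−1)θ, so θ = 52.8/(k−1).
Need P(X < 115) = 0.99 with θ tied to k this way. Start at k = 2, θ = 52.8: P(X<115) ≈ 0.640.
Too low — raise k to concentrate. Iterating converges to k ≈ 8.97.
Then θ = 52.8/(8.97−1) ≈ 6.62.

k ≈ 8.97, θ ≈ 6.62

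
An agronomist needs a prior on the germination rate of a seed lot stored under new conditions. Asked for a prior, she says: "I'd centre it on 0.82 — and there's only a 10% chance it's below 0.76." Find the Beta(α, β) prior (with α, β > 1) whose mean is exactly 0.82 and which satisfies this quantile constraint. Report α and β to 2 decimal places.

With mean 0.82 fixed, write α = 0.82s, β = 0.18s where s = α+β.
Need P(θ < 0.76) = 0.1 under Beta(0.82s, 0.18s). Normal approximation: (q−m)/√(m(1−m)/s) ≈ z_{0.1} = -1.28, so s ≈ 0.82·0.18·(-1.28)²/(0.76−0.82)² = 67.3.
At s = 67.3: P(θ<0.76) ≈ 0.105. Adjusting to match 0.1 gives s ≈ 70.82.
So α = 0.82·70.82 ≈ 58.08, β = 0.18·70.82 ≈ 12.75.

α ≈ 58.08, β ≈ 12.75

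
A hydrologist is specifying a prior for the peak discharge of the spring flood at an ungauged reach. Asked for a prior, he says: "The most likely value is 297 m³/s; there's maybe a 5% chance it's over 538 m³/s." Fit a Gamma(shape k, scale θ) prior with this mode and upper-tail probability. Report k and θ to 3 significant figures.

k ≈ 8.89, θ ≈ 37.6

Gamma(k,θ) with k>1 has mode (k−1)θ, so θ = 297/(k−1).
Need P(X < 538) = 0.95 with θ tied to k this way. Start at k = 2, θ = 297: P(X<538) ≈ 0.541.
Too low — raise k to concentrate. Iterating converges to k ≈ 8.89.
Then θ = 297/(8.89−1) ≈ 37.6.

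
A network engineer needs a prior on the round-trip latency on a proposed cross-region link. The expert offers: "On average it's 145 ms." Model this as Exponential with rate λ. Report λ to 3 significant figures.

Exponential mean = 1/λ, so λ = 1/145.0 = 0.0069.

λ ≈ 0.0069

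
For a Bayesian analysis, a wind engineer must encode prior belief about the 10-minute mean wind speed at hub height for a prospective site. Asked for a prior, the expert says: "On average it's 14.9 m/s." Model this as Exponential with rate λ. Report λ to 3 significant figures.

λ ≈ 0.0671

Exponential mean = 1/λ, so λ = 1/14.9 = 0.0671.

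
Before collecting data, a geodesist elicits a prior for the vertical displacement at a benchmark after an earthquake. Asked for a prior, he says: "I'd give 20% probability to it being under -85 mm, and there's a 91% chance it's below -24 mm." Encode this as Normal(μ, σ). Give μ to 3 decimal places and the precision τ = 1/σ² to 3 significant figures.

The p-quantile of Normal(μ,σ) is μ + z_p·σ, with z_{0.2} = -0.8416 and z_{0.91} = 1.341.
Eliminate σ: μ = (z₂·x₁ − z₁·x₂)/(z₂ − z₁) = (1.341·-85 − (-0.8416)·-24)/2.182 = -61.476.
Then σ = (x₂ − x₁)/(z₂ − z₁) = (-24 − -85)/2.182 = 27.951.
Precision τ = 1/σ² = 1/27.95² = 0.00128.

μ = -61.476, τ = 0.00128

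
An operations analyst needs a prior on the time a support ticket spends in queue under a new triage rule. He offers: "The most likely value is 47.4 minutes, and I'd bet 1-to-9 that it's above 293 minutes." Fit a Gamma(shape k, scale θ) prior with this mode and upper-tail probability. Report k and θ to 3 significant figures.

k ≈ 1.51, θ ≈ 93.4

Gamma(k,θ) with k>1 has mode (k−1)θ, so θ = 47.4/(k−1).
Need P(X < 293) = 0.9 with θ tied to k this way. Start at k = 2, θ = 47.4: P(X<293) ≈ 0.985.
Too high — lower k to spread out. Iterating converges to k ≈ 1.51.
Then θ = 47.4/(1.51−1) ≈ 93.4.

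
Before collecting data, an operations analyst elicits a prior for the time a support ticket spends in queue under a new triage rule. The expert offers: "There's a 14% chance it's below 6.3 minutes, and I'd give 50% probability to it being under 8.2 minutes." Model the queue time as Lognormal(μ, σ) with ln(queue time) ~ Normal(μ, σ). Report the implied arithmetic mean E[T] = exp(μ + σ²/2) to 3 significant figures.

E[T] ≈ 8.45 minutes

If T ~ Lognormal(μ,σ) then ln T ~ Normal(μ,σ), so the p-quantile of ln T is μ + z_p·σ.
ln(6.3) = 1.841 and ln(8.2) = 2.104; z_{0.14} = -1.08, z_{0.5} = 0.
σ = (2.104 − 1.841)/(0 − (-1.08)) = 0.244.
μ = 1.841 − (-1.08)·0.244 = 2.104.
E[T] = exp(μ + σ²/2) = exp(2.104 + 0.0298) = 8.45 minutes.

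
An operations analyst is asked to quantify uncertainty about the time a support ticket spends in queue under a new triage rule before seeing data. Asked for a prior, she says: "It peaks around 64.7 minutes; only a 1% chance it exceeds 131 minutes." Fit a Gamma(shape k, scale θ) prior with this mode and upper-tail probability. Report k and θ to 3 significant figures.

Gamma(k,θ) with k>1 has mode (k−1)θ, so θ = 64.7/(k−1).
Need P(X < 131) = 0.99 with θ tied to k this way. Start at k = 2, θ = 64.7: P(X<131) ≈ 0.601.
Too low — raise k to concentrate. Iterating converges to k ≈ 10.8.
Then θ = 64.7/(10.8−1) ≈ 6.57.

k ≈ 10.8, θ ≈ 6.57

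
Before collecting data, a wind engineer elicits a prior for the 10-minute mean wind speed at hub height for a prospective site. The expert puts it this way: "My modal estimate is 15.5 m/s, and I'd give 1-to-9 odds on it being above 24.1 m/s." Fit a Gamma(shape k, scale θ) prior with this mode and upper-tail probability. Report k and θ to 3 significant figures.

k ≈ 10.6, θ ≈ 1.61

Gamma(k,θ) with k>1 has mode (k−1)θ, so θ = 15.5/(k−1).
Need P(X < 24.1) = 0.9 with θ tied to k this way. Start at k = 2, θ = 15.5: P(X<24.1) ≈ 0.460.
Too low — raise k to concentrate. Iterating converges to k ≈ 10.6.
Then θ = 15.5/(10.6−1) ≈ 1.61.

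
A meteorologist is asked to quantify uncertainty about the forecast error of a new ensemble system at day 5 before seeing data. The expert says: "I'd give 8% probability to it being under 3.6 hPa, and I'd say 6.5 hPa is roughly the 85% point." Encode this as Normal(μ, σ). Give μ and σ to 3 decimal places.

The p-quantile of Normal(μ,σ) is μ + z_p·σ, with z_{0.08} = -1.405 and z_{0.85} = 1.036.
Eliminate σ: μ = (z₂·x₁ − z₁·x₂)/(z₂ − z₁) = (1.036·3.6 − (-1.405)·6.5)/2.442 = 5.269.
Then σ = (x₂ − x₁)/(z₂ − z₁) = (6.5 − 3.6)/2.442 = 1.188.

μ = 5.269, σ = 1.188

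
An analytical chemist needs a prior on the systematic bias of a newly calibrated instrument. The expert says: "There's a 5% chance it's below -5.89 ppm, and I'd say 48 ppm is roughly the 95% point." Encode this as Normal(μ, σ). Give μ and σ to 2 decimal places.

μ = 21.06, σ = 16.38

The p-quantile of Normal(μ,σ) is μ + z_p·σ, with z_{0.05} = -1.645 and z_{0.95} = 1.645.
Eliminate σ: μ = (z₂·x₁ − z₁·x₂)/(z₂ − z₁) = (1.645·-5.89 − (-1.645)·48)/3.29 = 21.06.
Then σ = (x₂ − x₁)/(z₂ − z₁) = (48 − -5.89)/3.29 = 16.38.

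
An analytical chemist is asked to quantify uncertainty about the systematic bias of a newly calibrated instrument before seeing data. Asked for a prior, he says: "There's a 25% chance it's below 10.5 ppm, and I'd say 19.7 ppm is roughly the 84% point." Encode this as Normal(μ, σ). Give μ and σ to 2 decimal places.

For Normal(μ,σ), the p-quantile is μ + z_p·σ. Here z_{0.25} = -0.6745, z_{0.84} = 0.9945.
So 10.5 = μ − 0.6745σ and 19.7 = μ + 0.9945σ.
Subtracting: σ = (19.7 − 10.5)/(0.9945 − (-0.6745)) = 5.51.
Then μ = 10.5 − (-0.6745)·5.51 = 14.22.

μ = 14.22, σ = 5.51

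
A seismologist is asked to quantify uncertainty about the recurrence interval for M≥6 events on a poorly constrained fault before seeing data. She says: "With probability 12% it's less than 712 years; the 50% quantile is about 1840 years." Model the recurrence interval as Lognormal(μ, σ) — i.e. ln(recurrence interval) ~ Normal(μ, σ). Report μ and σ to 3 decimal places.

μ ≈ 7.518, σ ≈ 0.808

If T ~ Lognormal(μ,σ) then ln T ~ Normal(μ,σ), so the p-quantile of ln T is μ + z_p·σ.
ln(712) = 6.568 and ln(1840) = 7.518; z_{0.12} = -1.175, z_{0.5} = 0.
σ = (7.518 − 6.568)/(0 − (-1.175)) = 0.808.
μ = 6.568 − (-1.175)·0.808 = 7.518.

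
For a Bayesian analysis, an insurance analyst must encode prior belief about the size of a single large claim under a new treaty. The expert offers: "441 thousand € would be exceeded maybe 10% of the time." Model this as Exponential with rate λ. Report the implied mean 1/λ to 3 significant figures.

mean ≈ 192 thousand €

P(T > 441.0) = e^(−λ·441.0) = 0.1, so λ = −ln(0.1)/441.0 = 0.00522.
Mean = 1/λ = 192 thousand €.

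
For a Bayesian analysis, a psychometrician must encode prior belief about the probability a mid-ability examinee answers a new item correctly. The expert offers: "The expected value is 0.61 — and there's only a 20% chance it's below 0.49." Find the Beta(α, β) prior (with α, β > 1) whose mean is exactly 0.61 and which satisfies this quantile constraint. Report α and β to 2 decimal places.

α ≈ 6.98, β ≈ 4.46

With mean 0.61 fixed, write α = 0.61s, β = 0.39s where s = α+β.
Need P(θ < 0.49) = 0.2 under Beta(0.61s, 0.39s). Normal approximation: (q−m)/√(m(1−m)/s) ≈ z_{0.2} = -0.842, so s ≈ 0.61·0.39·(-0.842)²/(0.49−0.61)² = 11.7.
At s = 11.7: P(θ<0.49) ≈ 0.198. Adjusting to match 0.2 gives s ≈ 11.44.
So α = 0.61·11.44 ≈ 6.98, β = 0.39·11.44 ≈ 4.46.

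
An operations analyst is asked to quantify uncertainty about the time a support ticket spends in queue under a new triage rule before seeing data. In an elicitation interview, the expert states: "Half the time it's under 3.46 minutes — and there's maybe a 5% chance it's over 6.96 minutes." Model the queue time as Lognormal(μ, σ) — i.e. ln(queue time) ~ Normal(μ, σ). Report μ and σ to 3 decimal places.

μ ≈ 1.241, σ ≈ 0.425

If T ~ Lognormal(μ,σ) then ln T ~ Normal(μ,σ), so the p-quantile of ln T is μ + z_p·σ.
ln(3.46) = 1.241 and ln(6.96) = 1.94; z_{0.5} = 0, z_{0.95} = 1.645.
σ = (1.94 − 1.241)/(1.645 − (0)) = 0.425.
μ = 1.241 − (0)·0.425 = 1.241.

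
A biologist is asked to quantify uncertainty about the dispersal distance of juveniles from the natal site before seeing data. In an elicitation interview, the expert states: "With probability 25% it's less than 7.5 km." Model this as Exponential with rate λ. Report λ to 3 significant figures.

P(T < 7.5) = 1 − e^(−λ·7.5) = 0.25, so λ = −ln(1−0.25)/7.5 = −ln(0.75)/7.5 = 0.0384.

λ ≈ 0.0384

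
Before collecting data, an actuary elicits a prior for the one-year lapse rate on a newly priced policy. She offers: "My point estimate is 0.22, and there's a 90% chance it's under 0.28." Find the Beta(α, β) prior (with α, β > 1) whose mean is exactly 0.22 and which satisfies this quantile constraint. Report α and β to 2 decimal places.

With mean 0.22 fixed, write α = 0.22s, β = 0.78s where s = α+β.
Need P(θ < 0.28) = 0.9 under Beta(0.22s, 0.78s). Normal approximation: (q−m)/√(m(1−m)/s) ≈ z_{0.9} = 1.28, so s ≈ 0.22·0.78·(1.28)²/(0.28−0.22)² = 78.3.
At s = 78.3: P(θ<0.28) ≈ 0.896. Adjusting to match 0.9 gives s ≈ 81.47.
So α = 0.22·81.47 ≈ 17.92, β = 0.78·81.47 ≈ 63.54.

α ≈ 17.92, β ≈ 63.54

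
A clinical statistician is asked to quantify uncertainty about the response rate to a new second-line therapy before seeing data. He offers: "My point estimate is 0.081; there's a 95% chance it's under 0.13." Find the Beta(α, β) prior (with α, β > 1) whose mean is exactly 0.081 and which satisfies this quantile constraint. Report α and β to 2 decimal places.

With mean 0.081 fixed, write α = 0.081s, β = 0.919s where s = α+β.
Need P(θ < 0.13) = 0.95 under Beta(0.081s, 0.919s). Normal approximation: (q−m)/√(m(1−m)/s) ≈ z_{0.95} = 1.64, so s ≈ 0.081·0.919·(1.64)²/(0.13−0.081)² = 83.9.
At s = 83.9: P(θ<0.13) ≈ 0.936. Adjusting to match 0.95 gives s ≈ 99.81.
So α = 0.081·99.81 ≈ 8.08, β = 0.919·99.81 ≈ 91.73.

α ≈ 8.08, β ≈ 91.73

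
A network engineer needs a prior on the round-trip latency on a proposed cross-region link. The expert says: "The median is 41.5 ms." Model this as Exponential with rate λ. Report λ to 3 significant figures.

λ ≈ 0.0167

Exponential median = ln 2 / λ, so λ = ln 2 / 41.5 = 0.0167.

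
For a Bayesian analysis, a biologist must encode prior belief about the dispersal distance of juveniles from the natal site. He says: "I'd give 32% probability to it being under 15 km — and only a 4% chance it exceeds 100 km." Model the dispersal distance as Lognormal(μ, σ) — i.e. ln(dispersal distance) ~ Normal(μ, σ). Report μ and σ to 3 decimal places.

If T ~ Lognormal(μ,σ) then ln T ~ Normal(μ,σ), so the p-quantile of ln T is μ + z_p·σ.
ln(15) = 2.708 and ln(100) = 4.605; z_{0.32} = -0.4677, z_{0.96} = 1.751.
σ = (4.605 − 2.708)/(1.751 − (-0.4677)) = 0.855.
μ = 2.708 − (-0.4677)·0.855 = 3.108.

μ ≈ 3.108, σ ≈ 0.855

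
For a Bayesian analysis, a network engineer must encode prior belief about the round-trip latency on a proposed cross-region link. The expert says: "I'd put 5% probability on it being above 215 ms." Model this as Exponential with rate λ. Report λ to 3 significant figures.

P(T > 215.0) = e^(−λ·215.0) = 0.05, so λ = −ln(0.05)/215.0 = 0.0139.

λ ≈ 0.0139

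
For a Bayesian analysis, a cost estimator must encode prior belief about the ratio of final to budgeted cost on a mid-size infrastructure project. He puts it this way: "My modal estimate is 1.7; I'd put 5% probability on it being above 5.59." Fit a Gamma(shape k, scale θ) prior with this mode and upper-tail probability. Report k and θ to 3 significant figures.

k ≈ 2.84, θ ≈ 0.923

Gamma(k,θ) with k>1 has mode (k−1)θ, so θ = 1.7/(k−1).
Need P(X < 5.59) = 0.95 with θ tied to k this way. Start at k = 2, θ = 1.7: P(X<5.59) ≈ 0.840.
Too low — raise k to concentrate. Iterating converges to k ≈ 2.84.
Then θ = 1.7/(2.84−1) ≈ 0.923.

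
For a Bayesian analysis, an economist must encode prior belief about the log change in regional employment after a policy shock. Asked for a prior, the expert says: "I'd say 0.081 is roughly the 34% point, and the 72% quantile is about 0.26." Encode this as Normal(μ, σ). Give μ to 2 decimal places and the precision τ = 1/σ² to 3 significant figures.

μ = 0.16, τ = 30.9

For Normal(μ,σ), the p-quantile is μ + z_p·σ. Here z_{0.34} = -0.4125, z_{0.72} = 0.5828.
So 0.081 = μ − 0.4125σ and 0.26 = μ + 0.5828σ.
Subtracting: σ = (0.26 − 0.081)/(0.5828 − (-0.4125)) = 0.18.
Then μ = 0.081 − (-0.4125)·0.18 = 0.16.
Precision τ = 1/σ² = 1/0.1798² = 30.9.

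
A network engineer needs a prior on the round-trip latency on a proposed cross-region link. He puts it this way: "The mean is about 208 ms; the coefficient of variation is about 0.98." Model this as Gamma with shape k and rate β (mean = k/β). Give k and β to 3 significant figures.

k ≈ 1.04, β ≈ 0.00501

For Gamma(k, rate β): mean = k/β, variance = k/β², so CV = 1/√k.
CV = 0.98, hence k = 1/CV² = 1.04.
Then β = k/mean = 1.04/208 = 0.00501.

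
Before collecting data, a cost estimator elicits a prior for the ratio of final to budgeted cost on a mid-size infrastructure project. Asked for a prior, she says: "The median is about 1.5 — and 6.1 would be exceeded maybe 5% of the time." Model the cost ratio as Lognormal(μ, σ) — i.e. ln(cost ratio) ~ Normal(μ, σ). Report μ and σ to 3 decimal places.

μ ≈ 0.405, σ ≈ 0.853

If T ~ Lognormal(μ,σ) then ln T ~ Normal(μ,σ), so the p-quantile of ln T is μ + z_p·σ.
ln(1.5) = 0.4055 and ln(6.1) = 1.808; z_{0.5} = 0, z_{0.95} = 1.645.
σ = (1.808 − 0.4055)/(1.645 − (0)) = 0.853.
μ = 0.4055 − (0)·0.853 = 0.405.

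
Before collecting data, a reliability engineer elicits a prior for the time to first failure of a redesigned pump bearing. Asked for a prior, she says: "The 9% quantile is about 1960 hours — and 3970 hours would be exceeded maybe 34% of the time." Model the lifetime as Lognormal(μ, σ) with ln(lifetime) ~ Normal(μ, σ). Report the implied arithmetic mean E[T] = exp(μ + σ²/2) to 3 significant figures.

E[T] ≈ 3650 hours

If T ~ Lognormal(μ,σ) then ln T ~ Normal(μ,σ), so the p-quantile of ln T is μ + z_p·σ.
ln(1960) = 7.581 and ln(3970) = 8.287; z_{0.09} = -1.341, z_{0.66} = 0.4125.
σ = (8.287 − 7.581)/(0.4125 − (-1.341)) = 0.403.
μ = 7.581 − (-1.341)·0.403 = 8.120.
E[T] = exp(μ + σ²/2) = exp(8.120 + 0.0810) = 3650 hours.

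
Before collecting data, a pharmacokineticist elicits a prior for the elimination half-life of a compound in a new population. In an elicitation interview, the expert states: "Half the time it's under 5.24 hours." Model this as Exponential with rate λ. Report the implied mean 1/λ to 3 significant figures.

mean ≈ 7.56 hours

Exponential median = ln 2 / λ, so λ = ln 2 / 5.24 = 0.132.
Mean = 1/λ = 7.56 hours.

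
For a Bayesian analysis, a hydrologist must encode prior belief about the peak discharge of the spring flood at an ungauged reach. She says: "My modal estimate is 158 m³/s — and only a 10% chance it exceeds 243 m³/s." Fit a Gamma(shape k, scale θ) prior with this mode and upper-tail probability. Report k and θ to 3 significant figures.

Gamma(k,θ) with k>1 has mode (k−1)θ, so θ = 158/(k−1).
Need P(X < 243) = 0.9 with θ tied to k this way. Start at k = 2, θ = 158: P(X<243) ≈ 0.455.
Too low — raise k to concentrate. Iterating converges to k ≈ 11.1.
Then θ = 158/(11.1−1) ≈ 15.7.

k ≈ 11.1, θ ≈ 15.7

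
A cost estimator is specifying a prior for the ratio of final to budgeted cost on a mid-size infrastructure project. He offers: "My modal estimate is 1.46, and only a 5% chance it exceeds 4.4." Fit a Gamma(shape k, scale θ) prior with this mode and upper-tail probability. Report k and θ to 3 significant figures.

k ≈ 3.18, θ ≈ 0.671

Gamma(k,θ) with k>1 has mode (k−1)θ, so θ = 1.46/(k−1).
Need P(X < 4.4) = 0.95 with θ tied to k this way. Start at k = 2, θ = 1.46: P(X<4.4) ≈ 0.803.
Too low — raise k to concentrate. Iterating converges to k ≈ 3.18.
Then θ = 1.46/(3.18−1) ≈ 0.671.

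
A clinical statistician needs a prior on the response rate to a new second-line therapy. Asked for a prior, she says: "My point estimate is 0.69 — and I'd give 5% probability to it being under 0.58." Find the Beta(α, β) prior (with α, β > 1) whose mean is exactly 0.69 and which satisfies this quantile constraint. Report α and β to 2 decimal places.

With mean 0.69 fixed, write α = 0.69s, β = 0.31s where s = α+β.
Need P(θ < 0.58) = 0.05 under Beta(0.69s, 0.31s). Normal approximation: (q−m)/√(m(1−m)/s) ≈ z_{0.05} = -1.64, so s ≈ 0.69·0.31·(-1.64)²/(0.58−0.69)² = 47.8.
At s = 47.8: P(θ<0.58) ≈ 0.055. Adjusting to match 0.05 gives s ≈ 50.76.
So α = 0.69·50.76 ≈ 35.03, β = 0.31·50.76 ≈ 15.74.

α ≈ 35.03, β ≈ 15.74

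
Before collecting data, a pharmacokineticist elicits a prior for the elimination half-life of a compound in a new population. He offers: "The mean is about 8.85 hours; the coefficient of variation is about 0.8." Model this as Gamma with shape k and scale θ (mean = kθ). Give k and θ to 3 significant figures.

For Gamma(k, scale θ): mean = kθ, variance = kθ², so CV = 1/√k.
CV = 0.8, hence k = 1/CV² = 1.56.
Then θ = mean/k = 8.85/1.56 = 5.66.

k ≈ 1.56, θ ≈ 5.66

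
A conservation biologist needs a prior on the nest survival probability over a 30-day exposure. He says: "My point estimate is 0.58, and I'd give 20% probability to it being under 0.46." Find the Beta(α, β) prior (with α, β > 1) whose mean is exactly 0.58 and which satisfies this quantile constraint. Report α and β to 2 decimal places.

With mean 0.58 fixed, write α = 0.58s, β = 0.42s where s = α+β.
Need P(θ < 0.46) = 0.2 under Beta(0.58s, 0.42s). Normal approximation: (q−m)/√(m(1−m)/s) ≈ z_{0.2} = -0.842, so s ≈ 0.58·0.42·(-0.842)²/(0.46−0.58)² = 12.0.
At s = 12.0: P(θ<0.46) ≈ 0.199. Adjusting to match 0.2 gives s ≈ 11.84.
So α = 0.58·11.84 ≈ 6.87, β = 0.42·11.84 ≈ 4.97.

α ≈ 6.87, β ≈ 4.97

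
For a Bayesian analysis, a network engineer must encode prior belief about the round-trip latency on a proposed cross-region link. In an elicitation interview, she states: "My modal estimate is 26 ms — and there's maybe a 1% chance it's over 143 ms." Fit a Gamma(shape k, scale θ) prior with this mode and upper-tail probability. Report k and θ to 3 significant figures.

Gamma(k,θ) with k>1 has mode (k−1)θ, so θ = 26/(k−1).
Need P(X < 143) = 0.99 with θ tied to k this way. Start at k = 2, θ = 26: P(X<143) ≈ 0.973.
Too low — raise k to concentrate. Iterating converges to k ≈ 2.31.
Then θ = 26/(2.31−1) ≈ 19.8.

k ≈ 2.31, θ ≈ 19.8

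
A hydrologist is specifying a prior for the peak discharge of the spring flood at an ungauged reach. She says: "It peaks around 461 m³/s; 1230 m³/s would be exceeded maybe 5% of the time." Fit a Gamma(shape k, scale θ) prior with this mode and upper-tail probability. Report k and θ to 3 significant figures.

k ≈ 3.8, θ ≈ 165

Gamma(k,θ) with k>1 has mode (k−1)θ, so θ = 461/(k−1).
Need P(X < 1230) = 0.95 with θ tied to k this way. Start at k = 2, θ = 461: P(X<1230) ≈ 0.745.
Too low — raise k to concentrate. Iterating converges to k ≈ 3.8.
Then θ = 461/(3.8−1) ≈ 165.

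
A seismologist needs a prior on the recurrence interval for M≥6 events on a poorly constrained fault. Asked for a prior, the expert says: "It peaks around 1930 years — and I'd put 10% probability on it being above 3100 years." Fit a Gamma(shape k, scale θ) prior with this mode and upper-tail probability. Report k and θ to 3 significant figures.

k ≈ 9.37, θ ≈ 231

Gamma(k,θ) with k>1 has mode (k−1)θ, so θ = 1930/(k−1).
Need P(X < 3100) = 0.9 with θ tied to k this way. Start at k = 2, θ = 1930: P(X<3100) ≈ 0.477.
Too low — raise k to concentrate. Iterating converges to k ≈ 9.37.
Then θ = 1930/(9.37−1) ≈ 231.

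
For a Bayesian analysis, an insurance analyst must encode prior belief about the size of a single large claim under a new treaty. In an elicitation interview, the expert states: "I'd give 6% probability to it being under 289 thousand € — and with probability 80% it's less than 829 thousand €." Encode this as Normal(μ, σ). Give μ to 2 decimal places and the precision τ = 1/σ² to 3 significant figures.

The p-quantile of Normal(μ,σ) is μ + z_p·σ, with z_{0.06} = -1.555 and z_{0.8} = 0.8416.
Eliminate σ: μ = (z₂·x₁ − z₁·x₂)/(z₂ − z₁) = (0.8416·289 − (-1.555)·829)/2.396 = 639.35.
Then σ = (x₂ − x₁)/(z₂ − z₁) = (829 − 289)/2.396 = 225.34.
Precision τ = 1/σ² = 1/225.3² = 1.97e-05.

μ = 639.35, τ = 1.97e-05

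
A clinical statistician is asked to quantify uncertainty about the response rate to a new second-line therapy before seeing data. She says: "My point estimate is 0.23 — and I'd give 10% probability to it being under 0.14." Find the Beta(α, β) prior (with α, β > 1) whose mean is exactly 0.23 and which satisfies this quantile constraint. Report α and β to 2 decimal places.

With mean 0.23 fixed, write α = 0.23s, β = 0.77s where s = α+β.
Need P(θ < 0.14) = 0.1 under Beta(0.23s, 0.77s). Normal approximation: (q−m)/√(m(1−m)/s) ≈ z_{0.1} = -1.28, so s ≈ 0.23·0.77·(-1.28)²/(0.14−0.23)² = 35.9.
At s = 35.9: P(θ<0.14) ≈ 0.087. Adjusting to match 0.1 gives s ≈ 32.26.
So α = 0.23·32.26 ≈ 7.42, β = 0.77·32.26 ≈ 24.84.

α ≈ 7.42, β ≈ 24.84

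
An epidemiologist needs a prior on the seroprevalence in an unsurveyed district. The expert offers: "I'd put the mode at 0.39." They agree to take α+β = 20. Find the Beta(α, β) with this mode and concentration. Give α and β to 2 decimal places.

For α,β > 1 the Beta mode is (α−1)/(α+β−2). With α+β = 20, the mode is (α−1)/18.
Set (α−1)/18 = 0.39 → α = 1 + 0.39·18 = 8.02.
β = 20 − α = 11.98.

α = 8.02, β = 11.98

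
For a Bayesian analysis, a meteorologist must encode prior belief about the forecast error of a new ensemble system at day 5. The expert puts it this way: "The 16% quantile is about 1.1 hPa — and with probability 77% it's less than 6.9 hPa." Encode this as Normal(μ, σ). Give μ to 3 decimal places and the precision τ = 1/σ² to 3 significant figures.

μ = 4.428, τ = 0.0893

The p-quantile of Normal(μ,σ) is μ + z_p·σ, with z_{0.16} = -0.9945 and z_{0.77} = 0.7388.
Eliminate σ: μ = (z₂·x₁ − z₁·x₂)/(z₂ − z₁) = (0.7388·1.1 − (-0.9945)·6.9)/1.733 = 4.428.
Then σ = (x₂ − x₁)/(z₂ − z₁) = (6.9 − 1.1)/1.733 = 3.346.
Precision τ = 1/σ² = 1/3.346² = 0.0893.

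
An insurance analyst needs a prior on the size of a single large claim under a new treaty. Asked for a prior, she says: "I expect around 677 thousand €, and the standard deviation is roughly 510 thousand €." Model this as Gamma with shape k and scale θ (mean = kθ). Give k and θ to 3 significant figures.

For Gamma(k, scale θ): mean = kθ, variance = kθ², so CV = 1/√k.
CV = SD/mean = 510/677 = 0.7533, hence k = 1/CV² = 1.76.
Then θ = mean/k = 677/1.76 = 384.

k ≈ 1.76, θ ≈ 384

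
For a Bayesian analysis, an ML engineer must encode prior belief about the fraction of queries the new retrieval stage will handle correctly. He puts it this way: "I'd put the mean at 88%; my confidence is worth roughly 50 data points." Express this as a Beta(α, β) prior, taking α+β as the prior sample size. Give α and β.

Under the effective-sample-size interpretation, Beta(α, β) has prior mean α/(α+β) and prior sample size α+β.
So α+β = 50 and α/(α+β) = 0.88, giving α = 0.88·50 = 44 and β = 50 − 44 = 6.

α = 44, β = 6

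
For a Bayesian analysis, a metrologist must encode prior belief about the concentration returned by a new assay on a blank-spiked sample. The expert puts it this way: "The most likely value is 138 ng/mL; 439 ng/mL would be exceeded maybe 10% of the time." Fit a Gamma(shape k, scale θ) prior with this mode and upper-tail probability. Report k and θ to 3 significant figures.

Gamma(k,θ) with k>1 has mode (k−1)θ, so θ = 138/(k−1).
Need P(X < 439) = 0.9 with θ tied to k this way. Start at k = 2, θ = 138: P(X<439) ≈ 0.826.
Too low — raise k to concentrate. Iterating converges to k ≈ 2.41.
Then θ = 138/(2.41−1) ≈ 97.7.

k ≈ 2.41, θ ≈ 97.7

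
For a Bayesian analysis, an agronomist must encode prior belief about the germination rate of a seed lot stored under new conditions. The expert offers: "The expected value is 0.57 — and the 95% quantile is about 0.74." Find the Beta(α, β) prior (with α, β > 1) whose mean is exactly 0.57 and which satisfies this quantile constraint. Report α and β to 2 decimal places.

With mean 0.57 fixed, write α = 0.57s, β = 0.43s where s = α+β.
Need P(θ < 0.74) = 0.95 under Beta(0.57s, 0.43s). Normal approximation: (q−m)/√(m(1−m)/s) ≈ z_{0.95} = 1.64, so s ≈ 0.57·0.43·(1.64)²/(0.74−0.57)² = 22.9.
At s = 22.9: P(θ<0.74) ≈ 0.957. Adjusting to match 0.95 gives s ≈ 21.02.
So α = 0.57·21.02 ≈ 11.98, β = 0.43·21.02 ≈ 9.04.

α ≈ 11.98, β ≈ 9.04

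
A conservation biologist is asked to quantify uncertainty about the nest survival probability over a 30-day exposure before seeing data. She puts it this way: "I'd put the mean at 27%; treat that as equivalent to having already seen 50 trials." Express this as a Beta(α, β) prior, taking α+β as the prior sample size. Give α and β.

α = 13.5, β = 36.5

Under the effective-sample-size interpretation, Beta(α, β) has prior mean α/(α+β) and prior sample size α+β.
So α+β = 50 and α/(α+β) = 0.27, giving α = 0.27·50 = 13.5 and β = 50 − 13.5 = 36.5.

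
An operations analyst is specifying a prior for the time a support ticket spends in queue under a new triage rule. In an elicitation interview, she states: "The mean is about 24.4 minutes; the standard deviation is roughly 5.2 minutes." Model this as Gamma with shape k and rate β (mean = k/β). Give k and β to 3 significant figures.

For Gamma(k, rate β): mean = k/β, variance = k/β², so CV = 1/√k.
CV = SD/mean = 5.2/24.4 = 0.2131, hence k = 1/CV² = 22.
Then β = k/mean = 22/24.4 = 0.902.

k ≈ 22, β ≈ 0.902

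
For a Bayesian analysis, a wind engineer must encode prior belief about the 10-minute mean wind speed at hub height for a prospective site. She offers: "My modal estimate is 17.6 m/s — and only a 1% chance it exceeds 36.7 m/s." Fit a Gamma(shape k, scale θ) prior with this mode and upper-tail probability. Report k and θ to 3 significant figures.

k ≈ 10, θ ≈ 1.95

Gamma(k,θ) with k>1 has mode (k−1)θ, so θ = 17.6/(k−1).
Need P(X < 36.7) = 0.99 with θ tied to k this way. Start at k = 2, θ = 17.6: P(X<36.7) ≈ 0.617.
Too low — raise k to concentrate. Iterating converges to k ≈ 10.
Then θ = 17.6/(10−1) ≈ 1.95.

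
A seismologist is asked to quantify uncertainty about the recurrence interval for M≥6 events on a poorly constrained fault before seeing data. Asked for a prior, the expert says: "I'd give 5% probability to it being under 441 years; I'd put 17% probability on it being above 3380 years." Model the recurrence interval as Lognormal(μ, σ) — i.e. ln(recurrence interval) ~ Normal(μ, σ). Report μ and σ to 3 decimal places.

If T ~ Lognormal(μ,σ) then ln T ~ Normal(μ,σ), so the p-quantile of ln T is μ + z_p·σ.
ln(441) = 6.089 and ln(3380) = 8.126; z_{0.05} = -1.645, z_{0.83} = 0.9542.
σ = (8.126 − 6.089)/(0.9542 − (-1.645)) = 0.784.
μ = 6.089 − (-1.645)·0.784 = 7.378.

μ ≈ 7.378, σ ≈ 0.784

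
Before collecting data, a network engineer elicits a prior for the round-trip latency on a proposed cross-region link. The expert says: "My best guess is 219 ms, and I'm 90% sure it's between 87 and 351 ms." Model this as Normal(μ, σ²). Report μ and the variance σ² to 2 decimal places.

A symmetric 90% interval runs μ ± z·σ with z = 1.645.
Half-width = 132, so σ = 132/1.645 = 80.250 and σ² = 6440.11.
μ is the stated best guess, 219.00.

μ = 219.00, σ² = 6440.11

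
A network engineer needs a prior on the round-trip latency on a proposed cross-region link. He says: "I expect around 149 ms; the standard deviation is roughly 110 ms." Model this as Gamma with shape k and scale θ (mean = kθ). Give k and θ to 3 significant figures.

For Gamma(k, scale θ): mean = kθ, variance = kθ², so CV = 1/√k.
CV = SD/mean = 110/149 = 0.7383, hence k = 1/CV² = 1.83.
Then θ = mean/k = 149/1.83 = 81.2.

k ≈ 1.83, θ ≈ 81.2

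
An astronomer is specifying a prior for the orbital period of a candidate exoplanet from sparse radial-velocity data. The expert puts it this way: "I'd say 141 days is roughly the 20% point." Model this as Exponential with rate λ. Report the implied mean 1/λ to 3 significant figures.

P(T < 141.0) = 1 − e^(−λ·141.0) = 0.2, so λ = −ln(1−0.2)/141.0 = −ln(0.8)/141.0 = 0.00158.
Mean = 1/λ = 632 days.

mean ≈ 632 days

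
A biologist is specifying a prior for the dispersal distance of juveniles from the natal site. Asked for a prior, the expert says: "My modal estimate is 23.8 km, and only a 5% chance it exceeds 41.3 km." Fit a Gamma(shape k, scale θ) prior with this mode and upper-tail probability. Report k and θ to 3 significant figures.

k ≈ 10.2, θ ≈ 2.59

Gamma(k,θ) with k>1 has mode (k−1)θ, so θ = 23.8/(k−1).
Need P(X < 41.3) = 0.95 with θ tied to k this way. Start at k = 2, θ = 23.8: P(X<41.3) ≈ 0.518.
Too low — raise k to concentrate. Iterating converges to k ≈ 10.2.
Then θ = 23.8/(10.2−1) ≈ 2.59.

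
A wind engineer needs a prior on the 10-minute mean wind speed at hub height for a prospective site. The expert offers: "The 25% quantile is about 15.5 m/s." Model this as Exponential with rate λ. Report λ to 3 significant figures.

λ ≈ 0.0186

P(T < 15.5) = 1 − e^(−λ·15.5) = 0.25, so λ = −ln(1−0.25)/15.5 = −ln(0.75)/15.5 = 0.0186.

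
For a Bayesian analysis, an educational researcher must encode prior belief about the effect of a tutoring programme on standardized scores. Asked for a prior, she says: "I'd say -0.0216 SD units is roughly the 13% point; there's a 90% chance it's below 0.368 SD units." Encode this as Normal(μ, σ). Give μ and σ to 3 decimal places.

μ = 0.161, σ = 0.162

The p-quantile of Normal(μ,σ) is μ + z_p·σ, with z_{0.13} = -1.126 and z_{0.9} = 1.282.
Eliminate σ: μ = (z₂·x₁ − z₁·x₂)/(z₂ − z₁) = (1.282·-0.0216 − (-1.126)·0.368)/2.408 = 0.161.
Then σ = (x₂ − x₁)/(z₂ − z₁) = (0.368 − -0.0216)/2.408 = 0.162.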